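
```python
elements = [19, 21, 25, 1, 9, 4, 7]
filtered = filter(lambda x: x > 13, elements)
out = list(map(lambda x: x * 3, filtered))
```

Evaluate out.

Step 1: Filter elements for elements > 13:
  19: kept
  21: kept
  25: kept
  1: removed
  9: removed
  4: removed
  7: removed
Step 2: Map x * 3 on filtered [19, 21, 25]:
  19 -> 57
  21 -> 63
  25 -> 75
Therefore out = [57, 63, 75].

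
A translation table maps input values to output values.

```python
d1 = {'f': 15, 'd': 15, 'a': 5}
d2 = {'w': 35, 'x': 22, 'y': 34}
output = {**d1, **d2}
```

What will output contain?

Step 1: Merge d1 and d2 (d2 values override on key conflicts).
Step 2: d1 has keys ['f', 'd', 'a'], d2 has keys ['w', 'x', 'y'].
Therefore output = {'f': 15, 'd': 15, 'a': 5, 'w': 35, 'x': 22, 'y': 34}.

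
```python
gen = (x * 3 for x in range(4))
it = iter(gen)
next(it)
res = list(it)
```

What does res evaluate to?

Step 1: Generator produces [0, 3, 6, 9].
Step 2: next(it) consumes first element (0).
Step 3: list(it) collects remaining: [3, 6, 9].
Therefore res = [3, 6, 9].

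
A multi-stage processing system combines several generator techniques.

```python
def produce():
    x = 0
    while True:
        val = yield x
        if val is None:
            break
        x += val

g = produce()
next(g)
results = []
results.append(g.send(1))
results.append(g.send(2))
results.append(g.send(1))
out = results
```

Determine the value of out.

Step 1: next(g) -> yield 0.
Step 2: send(1) -> x = 1, yield 1.
Step 3: send(2) -> x = 3, yield 3.
Step 4: send(1) -> x = 4, yield 4.
Therefore out = [1, 3, 4].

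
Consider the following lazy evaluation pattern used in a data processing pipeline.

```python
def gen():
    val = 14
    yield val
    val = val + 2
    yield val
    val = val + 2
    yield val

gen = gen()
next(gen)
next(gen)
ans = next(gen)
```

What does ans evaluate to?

Step 1: Trace through generator execution:
  Yield 1: val starts at 14, yield 14
  Yield 2: val = 14 + 2 = 16, yield 16
  Yield 3: val = 16 + 2 = 18, yield 18
Step 2: First next() gets 14, second next() gets the second value, third next() yields 18.
Therefore ans = 18.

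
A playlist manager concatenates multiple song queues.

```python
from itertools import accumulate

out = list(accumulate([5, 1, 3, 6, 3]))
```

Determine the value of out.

Step 1: accumulate computes running sums:
  + 5 = 5
  + 1 = 6
  + 3 = 9
  + 6 = 15
  + 3 = 18
Therefore out = [5, 6, 9, 15, 18].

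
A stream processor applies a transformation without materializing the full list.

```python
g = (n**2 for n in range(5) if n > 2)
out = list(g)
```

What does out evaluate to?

Step 1: For range(5), keep n > 2, then square:
  n=0: 0 <= 2, excluded
  n=1: 1 <= 2, excluded
  n=2: 2 <= 2, excluded
  n=3: 3 > 2, yield 3**2 = 9
  n=4: 4 > 2, yield 4**2 = 16
Therefore out = [9, 16].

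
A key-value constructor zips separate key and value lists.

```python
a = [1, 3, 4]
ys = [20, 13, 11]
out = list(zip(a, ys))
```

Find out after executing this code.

Step 1: zip pairs elements at same index:
  Index 0: (1, 20)
  Index 1: (3, 13)
  Index 2: (4, 11)
Therefore out = [(1, 20), (3, 13), (4, 11)].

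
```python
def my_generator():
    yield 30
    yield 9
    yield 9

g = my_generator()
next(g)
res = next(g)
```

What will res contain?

Step 1: my_generator() creates a generator.
Step 2: next(g) yields 30 (consumed and discarded).
Step 3: next(g) yields 9, assigned to res.
Therefore res = 9.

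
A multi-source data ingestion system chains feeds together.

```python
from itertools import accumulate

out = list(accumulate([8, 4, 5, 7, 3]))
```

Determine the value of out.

Step 1: accumulate computes running sums:
  + 8 = 8
  + 4 = 12
  + 5 = 17
  + 7 = 24
  + 3 = 27
Therefore out = [8, 12, 17, 24, 27].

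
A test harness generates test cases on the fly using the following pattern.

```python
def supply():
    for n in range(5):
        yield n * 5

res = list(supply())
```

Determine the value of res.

Step 1: For each n in range(5), yield n * 5:
  n=0: yield 0 * 5 = 0
  n=1: yield 1 * 5 = 5
  n=2: yield 2 * 5 = 10
  n=3: yield 3 * 5 = 15
  n=4: yield 4 * 5 = 20
Therefore res = [0, 5, 10, 15, 20].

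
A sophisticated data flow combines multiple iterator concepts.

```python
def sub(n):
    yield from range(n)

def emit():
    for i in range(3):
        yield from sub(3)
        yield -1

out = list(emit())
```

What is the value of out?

Step 1: For each i in range(3):
  i=0: yield from sub(3) -> [0, 1, 2], then yield -1
  i=1: yield from sub(3) -> [0, 1, 2], then yield -1
  i=2: yield from sub(3) -> [0, 1, 2], then yield -1
Therefore out = [0, 1, 2, -1, 0, 1, 2, -1, 0, 1, 2, -1].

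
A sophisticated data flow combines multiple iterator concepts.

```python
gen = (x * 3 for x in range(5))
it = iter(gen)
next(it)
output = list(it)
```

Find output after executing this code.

Step 1: Generator produces [0, 3, 6, 9, 12].
Step 2: next(it) consumes first element (0).
Step 3: list(it) collects remaining: [3, 6, 9, 12].
Therefore output = [3, 6, 9, 12].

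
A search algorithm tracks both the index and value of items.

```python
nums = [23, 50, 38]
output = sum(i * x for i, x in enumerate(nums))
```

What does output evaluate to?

Step 1: Compute i * x for each (i, x) in enumerate([23, 50, 38]):
  i=0, x=23: 0*23 = 0
  i=1, x=50: 1*50 = 50
  i=2, x=38: 2*38 = 76
Step 2: sum = 0 + 50 + 76 = 126.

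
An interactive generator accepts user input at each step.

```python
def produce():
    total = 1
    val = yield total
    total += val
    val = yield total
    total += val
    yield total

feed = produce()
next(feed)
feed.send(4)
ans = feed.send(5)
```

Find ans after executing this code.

Step 1: next() -> yield total=1.
Step 2: send(4) -> val=4, total = 1+4 = 5, yield 5.
Step 3: send(5) -> val=5, total = 5+5 = 10, yield 10.
Therefore ans = 10.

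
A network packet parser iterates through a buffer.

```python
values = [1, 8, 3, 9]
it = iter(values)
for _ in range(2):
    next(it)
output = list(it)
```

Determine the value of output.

Step 1: Create iterator over [1, 8, 3, 9].
Step 2: Advance 2 positions (consuming [1, 8]).
Step 3: list() collects remaining elements: [3, 9].
Therefore output = [3, 9].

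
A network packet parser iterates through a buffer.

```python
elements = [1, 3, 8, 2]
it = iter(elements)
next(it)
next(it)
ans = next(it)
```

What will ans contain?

Step 1: Create iterator over [1, 3, 8, 2].
Step 2: next() consumes 1.
Step 3: next() consumes 3.
Step 4: next() returns 8.
Therefore ans = 8.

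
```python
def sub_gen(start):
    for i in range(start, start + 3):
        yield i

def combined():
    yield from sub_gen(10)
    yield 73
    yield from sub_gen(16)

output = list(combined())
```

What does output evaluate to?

Step 1: combined() delegates to sub_gen(10):
  yield 10
  yield 11
  yield 12
Step 2: yield 73
Step 3: Delegates to sub_gen(16):
  yield 16
  yield 17
  yield 18
Therefore output = [10, 11, 12, 73, 16, 17, 18].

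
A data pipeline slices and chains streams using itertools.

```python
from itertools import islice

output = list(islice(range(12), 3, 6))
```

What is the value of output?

Step 1: islice(range(12), 3, 6) takes elements at indices [3, 6).
Step 2: Elements: [3, 4, 5].
Therefore output = [3, 4, 5].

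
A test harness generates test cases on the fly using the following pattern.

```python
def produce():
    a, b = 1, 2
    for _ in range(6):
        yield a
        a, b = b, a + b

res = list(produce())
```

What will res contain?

Step 1: Fibonacci-like sequence starting with a=1, b=2:
  Iteration 1: yield a=1, then a,b = 2,3
  Iteration 2: yield a=2, then a,b = 3,5
  Iteration 3: yield a=3, then a,b = 5,8
  Iteration 4: yield a=5, then a,b = 8,13
  Iteration 5: yield a=8, then a,b = 13,21
  Iteration 6: yield a=13, then a,b = 21,34
Therefore res = [1, 2, 3, 5, 8, 13].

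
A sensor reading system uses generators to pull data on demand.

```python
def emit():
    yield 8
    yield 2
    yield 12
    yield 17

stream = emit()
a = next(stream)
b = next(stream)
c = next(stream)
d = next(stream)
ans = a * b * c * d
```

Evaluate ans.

Step 1: Create generator and consume all values:
  a = next(stream) = 8
  b = next(stream) = 2
  c = next(stream) = 12
  d = next(stream) = 17
Step 2: ans = 8 * 2 * 12 * 17 = 3264.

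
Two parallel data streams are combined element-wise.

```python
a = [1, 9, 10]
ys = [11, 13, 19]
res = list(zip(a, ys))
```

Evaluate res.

Step 1: zip pairs elements at same index:
  Index 0: (1, 11)
  Index 1: (9, 13)
  Index 2: (10, 19)
Therefore res = [(1, 11), (9, 13), (10, 19)].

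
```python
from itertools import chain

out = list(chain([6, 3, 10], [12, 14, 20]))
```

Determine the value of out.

Step 1: chain() concatenates iterables: [6, 3, 10] + [12, 14, 20].
Therefore out = [6, 3, 10, 12, 14, 20].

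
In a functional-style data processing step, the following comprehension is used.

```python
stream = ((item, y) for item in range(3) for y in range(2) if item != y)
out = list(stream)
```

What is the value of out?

Step 1: Nested generator over range(3) x range(2) where item != y:
  (0, 0): excluded (item == y)
  (0, 1): included
  (1, 0): included
  (1, 1): excluded (item == y)
  (2, 0): included
  (2, 1): included
Therefore out = [(0, 1), (1, 0), (2, 0), (2, 1)].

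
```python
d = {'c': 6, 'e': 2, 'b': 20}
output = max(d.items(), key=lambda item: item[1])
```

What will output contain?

Step 1: Find item with maximum value:
  ('c', 6)
  ('e', 2)
  ('b', 20)
Step 2: Maximum value is 20 at key 'b'.
Therefore output = ('b', 20).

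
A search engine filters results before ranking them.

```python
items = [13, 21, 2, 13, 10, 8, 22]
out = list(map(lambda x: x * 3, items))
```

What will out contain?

Step 1: Apply lambda x: x * 3 to each element:
  13 -> 39
  21 -> 63
  2 -> 6
  13 -> 39
  10 -> 30
  8 -> 24
  22 -> 66
Therefore out = [39, 63, 6, 39, 30, 24, 66].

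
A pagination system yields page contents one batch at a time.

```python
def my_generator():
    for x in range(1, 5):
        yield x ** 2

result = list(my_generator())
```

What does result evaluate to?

Step 1: For each x in range(1, 5), yield x**2:
  x=1: yield 1**2 = 1
  x=2: yield 2**2 = 4
  x=3: yield 3**2 = 9
  x=4: yield 4**2 = 16
Therefore result = [1, 4, 9, 16].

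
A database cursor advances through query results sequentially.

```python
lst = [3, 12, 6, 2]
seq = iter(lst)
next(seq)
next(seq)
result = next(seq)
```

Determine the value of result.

Step 1: Create iterator over [3, 12, 6, 2].
Step 2: next() consumes 3.
Step 3: next() consumes 12.
Step 4: next() returns 6.
Therefore result = 6.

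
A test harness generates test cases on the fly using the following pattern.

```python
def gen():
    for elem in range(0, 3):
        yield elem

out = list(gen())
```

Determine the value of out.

Step 1: The generator yields each value from range(0, 3).
Step 2: list() consumes all yields: [0, 1, 2].
Therefore out = [0, 1, 2].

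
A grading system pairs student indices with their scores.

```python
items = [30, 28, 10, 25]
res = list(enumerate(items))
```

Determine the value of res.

Step 1: enumerate pairs each element with its index:
  (0, 30)
  (1, 28)
  (2, 10)
  (3, 25)
Therefore res = [(0, 30), (1, 28), (2, 10), (3, 25)].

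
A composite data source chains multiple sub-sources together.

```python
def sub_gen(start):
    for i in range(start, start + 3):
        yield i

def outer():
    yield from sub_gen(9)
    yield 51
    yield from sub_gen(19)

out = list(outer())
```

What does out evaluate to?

Step 1: outer() delegates to sub_gen(9):
  yield 9
  yield 10
  yield 11
Step 2: yield 51
Step 3: Delegates to sub_gen(19):
  yield 19
  yield 20
  yield 21
Therefore out = [9, 10, 11, 51, 19, 20, 21].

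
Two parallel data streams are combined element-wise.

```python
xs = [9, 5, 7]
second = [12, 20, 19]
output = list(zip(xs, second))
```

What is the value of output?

Step 1: zip pairs elements at same index:
  Index 0: (9, 12)
  Index 1: (5, 20)
  Index 2: (7, 19)
Therefore output = [(9, 12), (5, 20), (7, 19)].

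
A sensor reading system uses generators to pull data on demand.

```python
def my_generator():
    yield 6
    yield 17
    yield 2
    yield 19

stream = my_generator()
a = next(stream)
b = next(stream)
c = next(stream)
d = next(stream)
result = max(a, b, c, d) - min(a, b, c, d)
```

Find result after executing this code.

Step 1: Create generator and consume all values:
  a = next(stream) = 6
  b = next(stream) = 17
  c = next(stream) = 2
  d = next(stream) = 19
Step 2: max = 19, min = 2, result = 19 - 2 = 17.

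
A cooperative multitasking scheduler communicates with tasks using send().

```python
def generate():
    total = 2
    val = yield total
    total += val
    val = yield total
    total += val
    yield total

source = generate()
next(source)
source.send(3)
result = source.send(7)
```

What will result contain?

Step 1: next() -> yield total=2.
Step 2: send(3) -> val=3, total = 2+3 = 5, yield 5.
Step 3: send(7) -> val=7, total = 5+7 = 12, yield 12.
Therefore result = 12.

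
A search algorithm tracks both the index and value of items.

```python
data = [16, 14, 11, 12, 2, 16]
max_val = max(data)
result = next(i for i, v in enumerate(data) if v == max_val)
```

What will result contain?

Step 1: max([16, 14, 11, 12, 2, 16]) = 16.
Step 2: Find first index where value == 16:
  Index 0: 16 == 16, found!
Therefore result = 0.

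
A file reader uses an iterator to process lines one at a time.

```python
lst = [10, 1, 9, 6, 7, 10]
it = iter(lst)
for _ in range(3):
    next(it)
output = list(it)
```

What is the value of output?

Step 1: Create iterator over [10, 1, 9, 6, 7, 10].
Step 2: Advance 3 positions (consuming [10, 1, 9]).
Step 3: list() collects remaining elements: [6, 7, 10].
Therefore output = [6, 7, 10].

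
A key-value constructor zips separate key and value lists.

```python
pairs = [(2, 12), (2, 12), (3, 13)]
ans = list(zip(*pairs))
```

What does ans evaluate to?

Step 1: zip(*pairs) transposes: unzips [(2, 12), (2, 12), (3, 13)] into separate sequences.
Step 2: First elements: (2, 2, 3), second elements: (12, 12, 13).
Therefore ans = [(2, 2, 3), (12, 12, 13)].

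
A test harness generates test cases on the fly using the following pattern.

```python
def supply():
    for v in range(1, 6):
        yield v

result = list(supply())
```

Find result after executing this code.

Step 1: The generator yields each value from range(1, 6).
Step 2: list() consumes all yields: [1, 2, 3, 4, 5].
Therefore result = [1, 2, 3, 4, 5].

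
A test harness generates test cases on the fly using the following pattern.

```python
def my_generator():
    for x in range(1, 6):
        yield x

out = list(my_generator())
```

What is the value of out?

Step 1: The generator yields each value from range(1, 6).
Step 2: list() consumes all yields: [1, 2, 3, 4, 5].
Therefore out = [1, 2, 3, 4, 5].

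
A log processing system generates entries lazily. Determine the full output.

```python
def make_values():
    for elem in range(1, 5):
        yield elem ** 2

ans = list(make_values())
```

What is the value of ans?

Step 1: For each elem in range(1, 5), yield elem**2:
  elem=1: yield 1**2 = 1
  elem=2: yield 2**2 = 4
  elem=3: yield 3**2 = 9
  elem=4: yield 4**2 = 16
Therefore ans = [1, 4, 9, 16].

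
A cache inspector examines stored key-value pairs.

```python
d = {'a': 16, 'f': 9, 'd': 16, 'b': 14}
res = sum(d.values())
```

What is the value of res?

Step 1: d.values() = [16, 9, 16, 14].
Step 2: sum = 55.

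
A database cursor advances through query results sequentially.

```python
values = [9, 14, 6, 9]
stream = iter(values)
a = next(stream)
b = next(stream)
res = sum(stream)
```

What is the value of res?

Step 1: Create iterator over [9, 14, 6, 9].
Step 2: a = next() = 9, b = next() = 14.
Step 3: sum() of remaining [6, 9] = 15.
Therefore res = 15.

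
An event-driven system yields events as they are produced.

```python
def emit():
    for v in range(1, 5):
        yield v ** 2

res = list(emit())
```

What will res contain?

Step 1: For each v in range(1, 5), yield v**2:
  v=1: yield 1**2 = 1
  v=2: yield 2**2 = 4
  v=3: yield 3**2 = 9
  v=4: yield 4**2 = 16
Therefore res = [1, 4, 9, 16].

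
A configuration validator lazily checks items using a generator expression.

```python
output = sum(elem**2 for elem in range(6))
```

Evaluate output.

Step 1: Compute elem**2 for each elem in range(6):
  elem=0: 0**2 = 0
  elem=1: 1**2 = 1
  elem=2: 2**2 = 4
  elem=3: 3**2 = 9
  elem=4: 4**2 = 16
  elem=5: 5**2 = 25
Step 2: sum = 0 + 1 + 4 + 9 + 16 + 25 = 55.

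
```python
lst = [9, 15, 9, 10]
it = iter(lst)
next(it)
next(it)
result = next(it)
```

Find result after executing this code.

Step 1: Create iterator over [9, 15, 9, 10].
Step 2: next() consumes 9.
Step 3: next() consumes 15.
Step 4: next() returns 9.
Therefore result = 9.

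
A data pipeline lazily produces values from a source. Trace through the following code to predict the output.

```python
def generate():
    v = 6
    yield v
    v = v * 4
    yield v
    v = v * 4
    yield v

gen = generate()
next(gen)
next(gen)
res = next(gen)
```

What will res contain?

Step 1: Trace through generator execution:
  Yield 1: v starts at 6, yield 6
  Yield 2: v = 6 * 4 = 24, yield 24
  Yield 3: v = 24 * 4 = 96, yield 96
Step 2: First next() gets 6, second next() gets the second value, third next() yields 96.
Therefore res = 96.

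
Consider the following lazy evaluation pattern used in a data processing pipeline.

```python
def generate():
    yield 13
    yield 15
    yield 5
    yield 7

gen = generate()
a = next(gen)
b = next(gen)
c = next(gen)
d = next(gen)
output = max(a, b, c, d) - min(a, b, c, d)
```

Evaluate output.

Step 1: Create generator and consume all values:
  a = next(gen) = 13
  b = next(gen) = 15
  c = next(gen) = 5
  d = next(gen) = 7
Step 2: max = 15, min = 5, output = 15 - 5 = 10.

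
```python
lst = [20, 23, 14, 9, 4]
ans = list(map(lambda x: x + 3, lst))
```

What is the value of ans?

Step 1: Apply lambda x: x + 3 to each element:
  20 -> 23
  23 -> 26
  14 -> 17
  9 -> 12
  4 -> 7
Therefore ans = [23, 26, 17, 12, 7].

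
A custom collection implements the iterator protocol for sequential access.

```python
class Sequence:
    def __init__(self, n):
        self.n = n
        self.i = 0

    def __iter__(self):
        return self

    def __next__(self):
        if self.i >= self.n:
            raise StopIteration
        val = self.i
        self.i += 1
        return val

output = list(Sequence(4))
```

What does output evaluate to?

Step 1: Sequence(4) creates an iterator counting 0 to 3.
Step 2: list() consumes all values: [0, 1, 2, 3].
Therefore output = [0, 1, 2, 3].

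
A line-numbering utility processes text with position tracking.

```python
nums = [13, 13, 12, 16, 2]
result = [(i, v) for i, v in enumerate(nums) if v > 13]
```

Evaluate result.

Step 1: Filter enumerate([13, 13, 12, 16, 2]) keeping v > 13:
  (0, 13): 13 <= 13, excluded
  (1, 13): 13 <= 13, excluded
  (2, 12): 12 <= 13, excluded
  (3, 16): 16 > 13, included
  (4, 2): 2 <= 13, excluded
Therefore result = [(3, 16)].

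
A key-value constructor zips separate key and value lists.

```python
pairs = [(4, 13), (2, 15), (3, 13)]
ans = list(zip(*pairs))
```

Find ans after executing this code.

Step 1: zip(*pairs) transposes: unzips [(4, 13), (2, 15), (3, 13)] into separate sequences.
Step 2: First elements: (4, 2, 3), second elements: (13, 15, 13).
Therefore ans = [(4, 2, 3), (13, 15, 13)].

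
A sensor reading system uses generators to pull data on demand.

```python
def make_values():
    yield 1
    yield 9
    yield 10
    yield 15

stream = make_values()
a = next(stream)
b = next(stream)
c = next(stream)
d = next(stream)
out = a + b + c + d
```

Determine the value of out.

Step 1: Create generator and consume all values:
  a = next(stream) = 1
  b = next(stream) = 9
  c = next(stream) = 10
  d = next(stream) = 15
Step 2: out = 1 + 9 + 10 + 15 = 35.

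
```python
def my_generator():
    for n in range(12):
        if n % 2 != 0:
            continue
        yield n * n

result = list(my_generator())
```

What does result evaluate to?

Step 1: Only yield n**2 when n is divisible by 2:
  n=0: 0 % 2 == 0, yield 0**2 = 0
  n=2: 2 % 2 == 0, yield 2**2 = 4
  n=4: 4 % 2 == 0, yield 4**2 = 16
  n=6: 6 % 2 == 0, yield 6**2 = 36
  n=8: 8 % 2 == 0, yield 8**2 = 64
  n=10: 10 % 2 == 0, yield 10**2 = 100
Therefore result = [0, 4, 16, 36, 64, 100].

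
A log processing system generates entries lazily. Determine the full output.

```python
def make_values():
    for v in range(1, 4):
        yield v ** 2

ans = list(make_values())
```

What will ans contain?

Step 1: For each v in range(1, 4), yield v**2:
  v=1: yield 1**2 = 1
  v=2: yield 2**2 = 4
  v=3: yield 3**2 = 9
Therefore ans = [1, 4, 9].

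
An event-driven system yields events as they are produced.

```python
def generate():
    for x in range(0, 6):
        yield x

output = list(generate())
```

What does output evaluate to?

Step 1: The generator yields each value from range(0, 6).
Step 2: list() consumes all yields: [0, 1, 2, 3, 4, 5].
Therefore output = [0, 1, 2, 3, 4, 5].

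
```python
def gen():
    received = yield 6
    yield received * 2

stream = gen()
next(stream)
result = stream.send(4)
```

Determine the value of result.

Step 1: next(stream) advances to first yield, producing 6.
Step 2: send(4) resumes, received = 4.
Step 3: yield received * 2 = 4 * 2 = 8.
Therefore result = 8.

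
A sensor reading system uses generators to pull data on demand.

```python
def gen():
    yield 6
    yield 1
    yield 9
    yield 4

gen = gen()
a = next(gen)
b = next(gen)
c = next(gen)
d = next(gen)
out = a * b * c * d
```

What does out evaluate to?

Step 1: Create generator and consume all values:
  a = next(gen) = 6
  b = next(gen) = 1
  c = next(gen) = 9
  d = next(gen) = 4
Step 2: out = 6 * 1 * 9 * 4 = 216.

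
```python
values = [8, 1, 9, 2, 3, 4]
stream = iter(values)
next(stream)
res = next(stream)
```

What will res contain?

Step 1: Create iterator over [8, 1, 9, 2, 3, 4].
Step 2: next() consumes 8.
Step 3: next() returns 1.
Therefore res = 1.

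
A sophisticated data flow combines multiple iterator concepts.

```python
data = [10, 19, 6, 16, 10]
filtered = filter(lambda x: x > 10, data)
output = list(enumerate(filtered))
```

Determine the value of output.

Step 1: Filter [10, 19, 6, 16, 10] for > 10: [19, 16].
Step 2: enumerate re-indexes from 0: [(0, 19), (1, 16)].
Therefore output = [(0, 19), (1, 16)].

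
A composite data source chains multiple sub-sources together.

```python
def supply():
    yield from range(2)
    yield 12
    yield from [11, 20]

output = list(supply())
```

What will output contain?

Step 1: Trace yields in order:
  yield 0
  yield 1
  yield 12
  yield 11
  yield 20
Therefore output = [0, 1, 12, 11, 20].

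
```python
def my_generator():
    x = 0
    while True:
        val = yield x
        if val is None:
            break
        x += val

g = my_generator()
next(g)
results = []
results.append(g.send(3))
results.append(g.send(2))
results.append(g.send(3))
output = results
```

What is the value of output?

Step 1: next(g) -> yield 0.
Step 2: send(3) -> x = 3, yield 3.
Step 3: send(2) -> x = 5, yield 5.
Step 4: send(3) -> x = 8, yield 8.
Therefore output = [3, 5, 8].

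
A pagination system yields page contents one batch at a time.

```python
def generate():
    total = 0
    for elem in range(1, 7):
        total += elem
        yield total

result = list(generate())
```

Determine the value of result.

Step 1: Generator accumulates running sum:
  elem=1: total = 1, yield 1
  elem=2: total = 3, yield 3
  elem=3: total = 6, yield 6
  elem=4: total = 10, yield 10
  elem=5: total = 15, yield 15
  elem=6: total = 21, yield 21
Therefore result = [1, 3, 6, 10, 15, 21].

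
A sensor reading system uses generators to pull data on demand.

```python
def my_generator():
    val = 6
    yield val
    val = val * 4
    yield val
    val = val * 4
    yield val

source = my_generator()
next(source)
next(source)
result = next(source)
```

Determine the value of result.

Step 1: Trace through generator execution:
  Yield 1: val starts at 6, yield 6
  Yield 2: val = 6 * 4 = 24, yield 24
  Yield 3: val = 24 * 4 = 96, yield 96
Step 2: First next() gets 6, second next() gets the second value, third next() yields 96.
Therefore result = 96.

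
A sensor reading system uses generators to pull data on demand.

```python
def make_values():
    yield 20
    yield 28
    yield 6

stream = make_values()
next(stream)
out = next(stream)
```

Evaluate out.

Step 1: make_values() creates a generator.
Step 2: next(stream) yields 20 (consumed and discarded).
Step 3: next(stream) yields 28, assigned to out.
Therefore out = 28.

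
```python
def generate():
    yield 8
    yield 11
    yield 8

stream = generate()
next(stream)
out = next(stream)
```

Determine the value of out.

Step 1: generate() creates a generator.
Step 2: next(stream) yields 8 (consumed and discarded).
Step 3: next(stream) yields 11, assigned to out.
Therefore out = 11.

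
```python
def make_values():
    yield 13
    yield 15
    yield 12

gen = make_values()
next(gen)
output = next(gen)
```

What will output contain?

Step 1: make_values() creates a generator.
Step 2: next(gen) yields 13 (consumed and discarded).
Step 3: next(gen) yields 15, assigned to output.
Therefore output = 15.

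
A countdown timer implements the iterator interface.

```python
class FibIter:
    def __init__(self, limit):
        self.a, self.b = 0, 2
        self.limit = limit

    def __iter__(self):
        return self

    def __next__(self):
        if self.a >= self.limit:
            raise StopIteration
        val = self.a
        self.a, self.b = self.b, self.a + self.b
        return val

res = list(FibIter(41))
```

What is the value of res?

Step 1: Fibonacci-like sequence (a=0, b=2) until >= 41:
  Yield 0, then a,b = 2,2
  Yield 2, then a,b = 2,4
  Yield 2, then a,b = 4,6
  Yield 4, then a,b = 6,10
  Yield 6, then a,b = 10,16
  Yield 10, then a,b = 16,26
  Yield 16, then a,b = 26,42
  Yield 26, then a,b = 42,68
Step 2: 42 >= 41, stop.
Therefore res = [0, 2, 2, 4, 6, 10, 16, 26].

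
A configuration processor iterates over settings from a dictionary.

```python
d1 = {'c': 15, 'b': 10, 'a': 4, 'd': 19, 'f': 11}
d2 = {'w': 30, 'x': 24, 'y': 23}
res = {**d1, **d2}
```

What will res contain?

Step 1: Merge d1 and d2 (d2 values override on key conflicts).
Step 2: d1 has keys ['c', 'b', 'a', 'd', 'f'], d2 has keys ['w', 'x', 'y'].
Therefore res = {'c': 15, 'b': 10, 'a': 4, 'd': 19, 'f': 11, 'w': 30, 'x': 24, 'y': 23}.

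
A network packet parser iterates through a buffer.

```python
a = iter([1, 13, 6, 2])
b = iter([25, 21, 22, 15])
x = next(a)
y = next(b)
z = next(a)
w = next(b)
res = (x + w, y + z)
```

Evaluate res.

Step 1: a iterates [1, 13, 6, 2], b iterates [25, 21, 22, 15].
Step 2: x = next(a) = 1, y = next(b) = 25.
Step 3: z = next(a) = 13, w = next(b) = 21.
Step 4: res = (1 + 21, 25 + 13) = (22, 38).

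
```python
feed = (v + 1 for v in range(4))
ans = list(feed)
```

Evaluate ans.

Step 1: For each v in range(4), compute v+1:
  v=0: 0+1 = 1
  v=1: 1+1 = 2
  v=2: 2+1 = 3
  v=3: 3+1 = 4
Therefore ans = [1, 2, 3, 4].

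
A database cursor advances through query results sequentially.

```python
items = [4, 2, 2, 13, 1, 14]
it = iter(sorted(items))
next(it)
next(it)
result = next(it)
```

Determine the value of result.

Step 1: sorted([4, 2, 2, 13, 1, 14]) = [1, 2, 2, 4, 13, 14].
Step 2: Create iterator and skip 2 elements.
Step 3: next() returns 2.
Therefore result = 2.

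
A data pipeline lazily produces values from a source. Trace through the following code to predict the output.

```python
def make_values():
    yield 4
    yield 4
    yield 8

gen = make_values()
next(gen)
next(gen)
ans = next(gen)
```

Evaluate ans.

Step 1: make_values() creates a generator.
Step 2: next(gen) yields 4 (consumed and discarded).
Step 3: next(gen) yields 4 (consumed and discarded).
Step 4: next(gen) yields 8, assigned to ans.
Therefore ans = 8.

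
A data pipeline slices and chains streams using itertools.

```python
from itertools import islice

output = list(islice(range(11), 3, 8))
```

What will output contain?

Step 1: islice(range(11), 3, 8) takes elements at indices [3, 8).
Step 2: Elements: [3, 4, 5, 6, 7].
Therefore output = [3, 4, 5, 6, 7].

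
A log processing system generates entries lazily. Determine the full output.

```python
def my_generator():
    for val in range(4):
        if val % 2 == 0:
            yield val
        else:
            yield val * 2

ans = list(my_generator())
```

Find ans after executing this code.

Step 1: For each val in range(4), yield val if even, else val*2:
  val=0 (even): yield 0
  val=1 (odd): yield 1*2 = 2
  val=2 (even): yield 2
  val=3 (odd): yield 3*2 = 6
Therefore ans = [0, 2, 2, 6].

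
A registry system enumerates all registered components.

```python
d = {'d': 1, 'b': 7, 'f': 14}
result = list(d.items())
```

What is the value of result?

Step 1: d.items() returns (key, value) pairs in insertion order.
Therefore result = [('d', 1), ('b', 7), ('f', 14)].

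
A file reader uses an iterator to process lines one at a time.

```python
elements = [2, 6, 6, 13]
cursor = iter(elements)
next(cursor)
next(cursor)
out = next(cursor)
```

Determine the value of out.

Step 1: Create iterator over [2, 6, 6, 13].
Step 2: next() consumes 2.
Step 3: next() consumes 6.
Step 4: next() returns 6.
Therefore out = 6.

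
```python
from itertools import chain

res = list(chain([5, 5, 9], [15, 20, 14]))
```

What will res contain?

Step 1: chain() concatenates iterables: [5, 5, 9] + [15, 20, 14].
Therefore res = [5, 5, 9, 15, 20, 14].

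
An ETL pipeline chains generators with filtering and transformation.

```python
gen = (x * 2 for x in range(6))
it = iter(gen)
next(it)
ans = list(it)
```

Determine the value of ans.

Step 1: Generator produces [0, 2, 4, 6, 8, 10].
Step 2: next(it) consumes first element (0).
Step 3: list(it) collects remaining: [2, 4, 6, 8, 10].
Therefore ans = [2, 4, 6, 8, 10].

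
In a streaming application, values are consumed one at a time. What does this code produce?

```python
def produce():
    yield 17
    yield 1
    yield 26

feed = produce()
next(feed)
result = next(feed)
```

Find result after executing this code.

Step 1: produce() creates a generator.
Step 2: next(feed) yields 17 (consumed and discarded).
Step 3: next(feed) yields 1, assigned to result.
Therefore result = 1.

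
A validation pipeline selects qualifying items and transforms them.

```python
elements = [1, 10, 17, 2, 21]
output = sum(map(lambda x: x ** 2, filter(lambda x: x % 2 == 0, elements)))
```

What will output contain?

Step 1: Filter even numbers from [1, 10, 17, 2, 21]: [10, 2]
Step 2: Square each: [100, 4]
Step 3: Sum = 104.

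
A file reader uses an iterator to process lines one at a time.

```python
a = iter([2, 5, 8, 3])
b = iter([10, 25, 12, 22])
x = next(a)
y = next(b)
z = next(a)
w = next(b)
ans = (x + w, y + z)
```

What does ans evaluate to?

Step 1: a iterates [2, 5, 8, 3], b iterates [10, 25, 12, 22].
Step 2: x = next(a) = 2, y = next(b) = 10.
Step 3: z = next(a) = 5, w = next(b) = 25.
Step 4: ans = (2 + 25, 10 + 5) = (27, 15).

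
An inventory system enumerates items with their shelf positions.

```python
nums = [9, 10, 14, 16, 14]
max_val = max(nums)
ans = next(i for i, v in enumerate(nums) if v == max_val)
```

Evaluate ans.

Step 1: max([9, 10, 14, 16, 14]) = 16.
Step 2: Find first index where value == 16:
  Index 0: 9 != 16
  Index 1: 10 != 16
  Index 2: 14 != 16
  Index 3: 16 == 16, found!
Therefore ans = 3.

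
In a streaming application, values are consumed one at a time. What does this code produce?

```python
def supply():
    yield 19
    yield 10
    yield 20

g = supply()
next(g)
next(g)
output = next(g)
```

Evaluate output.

Step 1: supply() creates a generator.
Step 2: next(g) yields 19 (consumed and discarded).
Step 3: next(g) yields 10 (consumed and discarded).
Step 4: next(g) yields 20, assigned to output.
Therefore output = 20.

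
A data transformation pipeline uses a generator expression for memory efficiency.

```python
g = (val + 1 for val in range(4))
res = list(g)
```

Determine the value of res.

Step 1: For each val in range(4), compute val+1:
  val=0: 0+1 = 1
  val=1: 1+1 = 2
  val=2: 2+1 = 3
  val=3: 3+1 = 4
Therefore res = [1, 2, 3, 4].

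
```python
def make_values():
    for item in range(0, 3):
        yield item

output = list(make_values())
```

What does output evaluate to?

Step 1: The generator yields each value from range(0, 3).
Step 2: list() consumes all yields: [0, 1, 2].
Therefore output = [0, 1, 2].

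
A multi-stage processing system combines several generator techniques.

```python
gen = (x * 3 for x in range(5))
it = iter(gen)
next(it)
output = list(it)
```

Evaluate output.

Step 1: Generator produces [0, 3, 6, 9, 12].
Step 2: next(it) consumes first element (0).
Step 3: list(it) collects remaining: [3, 6, 9, 12].
Therefore output = [3, 6, 9, 12].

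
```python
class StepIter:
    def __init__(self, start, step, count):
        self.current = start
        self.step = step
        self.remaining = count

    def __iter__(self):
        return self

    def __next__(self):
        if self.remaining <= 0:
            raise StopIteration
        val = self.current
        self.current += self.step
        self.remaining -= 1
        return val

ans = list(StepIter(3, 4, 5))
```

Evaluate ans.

Step 1: StepIter starts at 3, increments by 4, for 5 steps:
  Yield 3, then current += 4
  Yield 7, then current += 4
  Yield 11, then current += 4
  Yield 15, then current += 4
  Yield 19, then current += 4
Therefore ans = [3, 7, 11, 15, 19].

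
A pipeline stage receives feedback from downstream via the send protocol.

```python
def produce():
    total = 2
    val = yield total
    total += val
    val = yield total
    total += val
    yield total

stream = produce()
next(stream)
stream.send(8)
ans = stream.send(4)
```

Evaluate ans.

Step 1: next() -> yield total=2.
Step 2: send(8) -> val=8, total = 2+8 = 10, yield 10.
Step 3: send(4) -> val=4, total = 10+4 = 14, yield 14.
Therefore ans = 14.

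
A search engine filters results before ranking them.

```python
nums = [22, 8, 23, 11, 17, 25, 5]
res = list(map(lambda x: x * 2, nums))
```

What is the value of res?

Step 1: Apply lambda x: x * 2 to each element:
  22 -> 44
  8 -> 16
  23 -> 46
  11 -> 22
  17 -> 34
  25 -> 50
  5 -> 10
Therefore res = [44, 16, 46, 22, 34, 50, 10].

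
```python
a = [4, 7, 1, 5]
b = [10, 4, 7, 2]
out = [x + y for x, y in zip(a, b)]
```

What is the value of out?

Step 1: Add corresponding elements:
  4 + 10 = 14
  7 + 4 = 11
  1 + 7 = 8
  5 + 2 = 7
Therefore out = [14, 11, 8, 7].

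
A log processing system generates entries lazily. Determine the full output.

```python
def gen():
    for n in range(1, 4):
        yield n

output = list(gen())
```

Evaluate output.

Step 1: The generator yields each value from range(1, 4).
Step 2: list() consumes all yields: [1, 2, 3].
Therefore output = [1, 2, 3].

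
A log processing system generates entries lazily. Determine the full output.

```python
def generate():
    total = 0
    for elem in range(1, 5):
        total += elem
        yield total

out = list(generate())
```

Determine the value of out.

Step 1: Generator accumulates running sum:
  elem=1: total = 1, yield 1
  elem=2: total = 3, yield 3
  elem=3: total = 6, yield 6
  elem=4: total = 10, yield 10
Therefore out = [1, 3, 6, 10].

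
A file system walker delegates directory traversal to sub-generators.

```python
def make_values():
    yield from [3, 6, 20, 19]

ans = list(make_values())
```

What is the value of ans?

Step 1: yield from delegates to the iterable, yielding each element.
Step 2: Collected values: [3, 6, 20, 19].
Therefore ans = [3, 6, 20, 19].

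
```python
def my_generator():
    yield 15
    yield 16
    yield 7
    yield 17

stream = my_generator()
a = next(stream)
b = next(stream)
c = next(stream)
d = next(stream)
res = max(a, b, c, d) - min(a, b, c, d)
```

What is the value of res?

Step 1: Create generator and consume all values:
  a = next(stream) = 15
  b = next(stream) = 16
  c = next(stream) = 7
  d = next(stream) = 17
Step 2: max = 17, min = 7, res = 17 - 7 = 10.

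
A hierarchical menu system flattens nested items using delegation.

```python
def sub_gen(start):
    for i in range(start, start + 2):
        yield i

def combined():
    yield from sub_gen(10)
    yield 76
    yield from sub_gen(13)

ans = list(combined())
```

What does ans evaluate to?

Step 1: combined() delegates to sub_gen(10):
  yield 10
  yield 11
Step 2: yield 76
Step 3: Delegates to sub_gen(13):
  yield 13
  yield 14
Therefore ans = [10, 11, 76, 13, 14].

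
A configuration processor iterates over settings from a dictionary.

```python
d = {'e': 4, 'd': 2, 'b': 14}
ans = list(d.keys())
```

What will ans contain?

Step 1: d.keys() returns the dictionary keys in insertion order.
Therefore ans = ['e', 'd', 'b'].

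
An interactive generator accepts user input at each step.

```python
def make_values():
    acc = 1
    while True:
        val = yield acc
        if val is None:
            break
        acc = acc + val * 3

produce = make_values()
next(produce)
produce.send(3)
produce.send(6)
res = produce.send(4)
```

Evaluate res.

Step 1: next() -> yield acc=1.
Step 2: send(3) -> val=3, acc = 1 + 3*3 = 10, yield 10.
Step 3: send(6) -> val=6, acc = 10 + 6*3 = 28, yield 28.
Step 4: send(4) -> val=4, acc = 28 + 4*3 = 40, yield 40.
Therefore res = 40.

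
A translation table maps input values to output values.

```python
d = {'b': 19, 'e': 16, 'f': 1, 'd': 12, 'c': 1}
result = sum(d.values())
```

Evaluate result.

Step 1: d.values() = [19, 16, 1, 12, 1].
Step 2: sum = 49.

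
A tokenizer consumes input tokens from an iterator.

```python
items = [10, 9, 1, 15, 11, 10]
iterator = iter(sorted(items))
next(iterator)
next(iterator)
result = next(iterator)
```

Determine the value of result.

Step 1: sorted([10, 9, 1, 15, 11, 10]) = [1, 9, 10, 10, 11, 15].
Step 2: Create iterator and skip 2 elements.
Step 3: next() returns 10.
Therefore result = 10.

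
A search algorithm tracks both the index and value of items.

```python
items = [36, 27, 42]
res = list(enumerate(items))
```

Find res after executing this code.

Step 1: enumerate pairs each element with its index:
  (0, 36)
  (1, 27)
  (2, 42)
Therefore res = [(0, 36), (1, 27), (2, 42)].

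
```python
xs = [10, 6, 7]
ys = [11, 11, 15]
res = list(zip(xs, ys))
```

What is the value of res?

Step 1: zip pairs elements at same index:
  Index 0: (10, 11)
  Index 1: (6, 11)
  Index 2: (7, 15)
Therefore res = [(10, 11), (6, 11), (7, 15)].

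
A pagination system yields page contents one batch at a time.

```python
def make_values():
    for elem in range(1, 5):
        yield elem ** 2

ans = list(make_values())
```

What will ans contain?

Step 1: For each elem in range(1, 5), yield elem**2:
  elem=1: yield 1**2 = 1
  elem=2: yield 2**2 = 4
  elem=3: yield 3**2 = 9
  elem=4: yield 4**2 = 16
Therefore ans = [1, 4, 9, 16].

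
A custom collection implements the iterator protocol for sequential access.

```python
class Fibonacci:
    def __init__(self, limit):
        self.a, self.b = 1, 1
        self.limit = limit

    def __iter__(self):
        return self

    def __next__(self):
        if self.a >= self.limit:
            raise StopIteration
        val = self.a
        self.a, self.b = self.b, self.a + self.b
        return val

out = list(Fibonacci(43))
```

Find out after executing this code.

Step 1: Fibonacci-like sequence (a=1, b=1) until >= 43:
  Yield 1, then a,b = 1,2
  Yield 1, then a,b = 2,3
  Yield 2, then a,b = 3,5
  Yield 3, then a,b = 5,8
  Yield 5, then a,b = 8,13
  Yield 8, then a,b = 13,21
  Yield 13, then a,b = 21,34
  Yield 21, then a,b = 34,55
  Yield 34, then a,b = 55,89
Step 2: 55 >= 43, stop.
Therefore out = [1, 1, 2, 3, 5, 8, 13, 21, 34].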